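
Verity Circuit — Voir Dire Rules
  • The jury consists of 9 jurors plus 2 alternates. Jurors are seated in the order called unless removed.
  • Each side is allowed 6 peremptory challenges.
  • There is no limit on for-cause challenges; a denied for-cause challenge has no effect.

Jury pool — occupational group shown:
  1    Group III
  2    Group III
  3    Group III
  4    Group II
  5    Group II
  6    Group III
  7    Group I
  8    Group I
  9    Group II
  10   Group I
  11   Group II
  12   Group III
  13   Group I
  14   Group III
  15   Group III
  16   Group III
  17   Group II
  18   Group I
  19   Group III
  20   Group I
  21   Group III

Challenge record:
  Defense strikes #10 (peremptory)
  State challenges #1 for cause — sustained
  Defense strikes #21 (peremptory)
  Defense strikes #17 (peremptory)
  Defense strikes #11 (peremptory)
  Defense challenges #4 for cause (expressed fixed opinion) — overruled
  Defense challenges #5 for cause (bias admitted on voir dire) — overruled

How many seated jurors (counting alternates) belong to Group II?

3

Removed: #1, #10, #11, #17, #21.
Seated (11 incl. alternates): #2, #3, #4, #5, #6, #7, #8, #9, #12, #13, #14.
Of those, in Group II: #4, #5, #9 → 3.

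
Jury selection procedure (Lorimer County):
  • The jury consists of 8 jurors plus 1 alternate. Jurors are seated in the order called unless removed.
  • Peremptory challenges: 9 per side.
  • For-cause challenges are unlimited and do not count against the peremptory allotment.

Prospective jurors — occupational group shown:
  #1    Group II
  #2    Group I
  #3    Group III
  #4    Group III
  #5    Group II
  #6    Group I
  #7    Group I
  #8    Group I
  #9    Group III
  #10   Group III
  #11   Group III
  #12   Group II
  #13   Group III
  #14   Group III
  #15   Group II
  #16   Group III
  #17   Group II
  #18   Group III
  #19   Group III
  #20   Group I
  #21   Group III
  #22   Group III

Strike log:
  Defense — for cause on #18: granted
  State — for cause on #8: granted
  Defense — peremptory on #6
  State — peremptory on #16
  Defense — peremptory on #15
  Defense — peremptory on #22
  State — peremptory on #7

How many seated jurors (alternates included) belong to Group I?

1

Removed: #6, #7, #8, #15, #16, #18, #22.
Seated (9 incl. alternates): #1, #2, #3, #4, #5, #9, #10, #11, #12.
Of those, in Group I: #2 → 1.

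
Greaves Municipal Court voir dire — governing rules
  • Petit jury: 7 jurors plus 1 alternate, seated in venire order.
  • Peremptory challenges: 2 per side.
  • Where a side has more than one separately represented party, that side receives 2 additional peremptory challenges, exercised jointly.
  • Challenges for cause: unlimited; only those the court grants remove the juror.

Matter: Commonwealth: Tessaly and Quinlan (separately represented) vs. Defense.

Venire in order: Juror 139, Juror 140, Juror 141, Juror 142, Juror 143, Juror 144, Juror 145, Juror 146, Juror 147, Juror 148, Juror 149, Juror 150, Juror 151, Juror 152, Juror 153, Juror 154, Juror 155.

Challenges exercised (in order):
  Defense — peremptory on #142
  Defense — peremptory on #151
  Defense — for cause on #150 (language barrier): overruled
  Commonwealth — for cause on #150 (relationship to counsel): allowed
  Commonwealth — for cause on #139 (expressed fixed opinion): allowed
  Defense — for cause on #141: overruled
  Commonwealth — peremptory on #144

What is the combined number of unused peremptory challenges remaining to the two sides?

Commonwealth allotment: 2 base + 2 multi-party = 4. Defense allotment: 2.
Commonwealth peremptories used: #144 — 1 (for-cause on #150, #139 don't count).
Defense peremptories used: #142, #151 — 2 (for-cause on #150, #141 don't count).
Remaining: (4 − 1) + (2 − 2) = 3.

3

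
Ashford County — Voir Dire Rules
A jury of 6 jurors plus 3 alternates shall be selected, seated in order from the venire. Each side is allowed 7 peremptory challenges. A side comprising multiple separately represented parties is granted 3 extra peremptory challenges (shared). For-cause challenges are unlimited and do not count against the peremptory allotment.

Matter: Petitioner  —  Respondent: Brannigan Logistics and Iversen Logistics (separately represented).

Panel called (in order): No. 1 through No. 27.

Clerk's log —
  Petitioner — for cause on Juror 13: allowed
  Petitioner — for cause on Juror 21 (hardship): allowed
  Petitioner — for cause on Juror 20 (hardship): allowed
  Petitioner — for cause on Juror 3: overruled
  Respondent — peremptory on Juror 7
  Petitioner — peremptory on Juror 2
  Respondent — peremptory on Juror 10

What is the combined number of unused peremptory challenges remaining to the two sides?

14

Petitioner allotment: 7. Respondent allotment: 7 base + 3 multi-party = 10.
Petitioner peremptories used: #2 — 1 (for-cause on #13, #21, #20, #3 don't count).
Respondent peremptories used: #7, #10 — 2.
Remaining: (7 − 1) + (10 − 2) = 14.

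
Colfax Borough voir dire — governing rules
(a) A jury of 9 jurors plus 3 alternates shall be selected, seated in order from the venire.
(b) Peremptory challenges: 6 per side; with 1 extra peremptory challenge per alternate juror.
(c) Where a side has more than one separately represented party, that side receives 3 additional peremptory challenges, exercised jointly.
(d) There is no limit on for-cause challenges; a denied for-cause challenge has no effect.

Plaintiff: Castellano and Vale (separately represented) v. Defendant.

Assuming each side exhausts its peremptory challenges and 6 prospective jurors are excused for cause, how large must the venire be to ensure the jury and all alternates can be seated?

39

Seats to fill: 9 + 3 alternates = 12.
Peremptories — Plaintiff: 6 + 1×3 + 3 = 12; Defendant: 6 + 1×3 = 9; total 21.
For-cause removals: 6.
Minimum venire: 12 + 21 + 6 = 39.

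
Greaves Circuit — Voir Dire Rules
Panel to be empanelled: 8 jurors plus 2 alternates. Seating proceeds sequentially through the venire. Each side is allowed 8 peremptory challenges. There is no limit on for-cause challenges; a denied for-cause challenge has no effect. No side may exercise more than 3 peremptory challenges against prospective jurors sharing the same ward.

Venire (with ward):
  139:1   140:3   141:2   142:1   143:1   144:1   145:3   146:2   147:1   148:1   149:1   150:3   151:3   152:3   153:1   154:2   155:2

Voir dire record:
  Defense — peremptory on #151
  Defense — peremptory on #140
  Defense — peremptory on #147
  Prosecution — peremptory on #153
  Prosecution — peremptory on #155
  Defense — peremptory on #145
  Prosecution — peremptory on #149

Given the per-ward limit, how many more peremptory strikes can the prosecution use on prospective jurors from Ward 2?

Prosecution peremptories so far: #153, #155, #149 — 3 of 8 used, 5 left overall.
Against Ward 2: #155 — 1 used; per-ward cap 3 leaves 2.
Binding limit: min(5, 2) = 2.

2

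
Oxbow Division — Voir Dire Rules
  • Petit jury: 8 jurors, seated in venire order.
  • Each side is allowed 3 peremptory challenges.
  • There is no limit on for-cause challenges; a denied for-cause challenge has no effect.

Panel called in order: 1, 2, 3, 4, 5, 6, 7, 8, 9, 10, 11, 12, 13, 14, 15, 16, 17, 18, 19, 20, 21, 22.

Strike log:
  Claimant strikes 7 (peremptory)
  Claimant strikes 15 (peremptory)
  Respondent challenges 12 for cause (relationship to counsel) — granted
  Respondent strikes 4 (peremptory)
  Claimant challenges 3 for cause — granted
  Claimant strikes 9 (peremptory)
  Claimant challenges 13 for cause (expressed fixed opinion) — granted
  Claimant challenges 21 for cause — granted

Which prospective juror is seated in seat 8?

14

Removed: #3, #4, #7, #9, #12, #13, #15, #21.
Seating in order: seats 1–8 → #1, #2, #5, #6, #8, #10, #11, #14.
So seat 8 is #14.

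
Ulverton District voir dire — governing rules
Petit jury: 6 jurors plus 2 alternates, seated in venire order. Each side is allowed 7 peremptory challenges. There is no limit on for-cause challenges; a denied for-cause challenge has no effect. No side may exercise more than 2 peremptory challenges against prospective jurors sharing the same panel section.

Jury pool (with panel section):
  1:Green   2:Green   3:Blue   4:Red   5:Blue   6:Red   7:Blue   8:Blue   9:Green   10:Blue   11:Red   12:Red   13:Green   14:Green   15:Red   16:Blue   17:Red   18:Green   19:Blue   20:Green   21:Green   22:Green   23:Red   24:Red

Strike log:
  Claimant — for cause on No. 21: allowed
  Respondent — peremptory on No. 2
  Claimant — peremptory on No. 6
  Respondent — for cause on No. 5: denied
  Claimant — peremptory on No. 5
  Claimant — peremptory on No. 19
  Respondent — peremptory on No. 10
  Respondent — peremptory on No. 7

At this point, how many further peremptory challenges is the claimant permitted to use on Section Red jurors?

Claimant peremptories so far: #6, #5, #19 — 3 of 7 used, 4 left overall.
Against Section Red: #6 — 1 used; per-section cap 2 leaves 1.
Binding limit: min(4, 1) = 1.

1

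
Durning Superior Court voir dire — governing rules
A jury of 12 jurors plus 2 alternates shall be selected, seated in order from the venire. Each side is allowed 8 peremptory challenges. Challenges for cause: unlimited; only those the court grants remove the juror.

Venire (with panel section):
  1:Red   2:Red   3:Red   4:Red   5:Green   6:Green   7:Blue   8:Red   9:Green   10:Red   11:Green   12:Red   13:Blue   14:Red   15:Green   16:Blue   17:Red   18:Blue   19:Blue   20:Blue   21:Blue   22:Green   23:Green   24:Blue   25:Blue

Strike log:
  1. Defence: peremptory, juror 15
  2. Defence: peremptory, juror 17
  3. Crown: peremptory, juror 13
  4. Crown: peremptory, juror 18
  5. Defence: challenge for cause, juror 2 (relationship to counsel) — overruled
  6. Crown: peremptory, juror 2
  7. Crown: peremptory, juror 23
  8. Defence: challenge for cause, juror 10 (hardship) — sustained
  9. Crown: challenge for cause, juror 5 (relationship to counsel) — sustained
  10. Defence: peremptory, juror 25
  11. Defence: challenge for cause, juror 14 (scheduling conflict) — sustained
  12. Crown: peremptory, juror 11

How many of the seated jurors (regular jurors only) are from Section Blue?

Removed: #2, #5, #10, #11, #13, #14, #15, #17, #18, #23, #25.
Seated jurors 1–12: #1, #3, #4, #6, #7, #8, #9, #12, #16, #19, #20, #21 (alternates #22, #24 not counted).
Of those, in Section Blue: #7, #16, #19, #20, #21 → 5.

5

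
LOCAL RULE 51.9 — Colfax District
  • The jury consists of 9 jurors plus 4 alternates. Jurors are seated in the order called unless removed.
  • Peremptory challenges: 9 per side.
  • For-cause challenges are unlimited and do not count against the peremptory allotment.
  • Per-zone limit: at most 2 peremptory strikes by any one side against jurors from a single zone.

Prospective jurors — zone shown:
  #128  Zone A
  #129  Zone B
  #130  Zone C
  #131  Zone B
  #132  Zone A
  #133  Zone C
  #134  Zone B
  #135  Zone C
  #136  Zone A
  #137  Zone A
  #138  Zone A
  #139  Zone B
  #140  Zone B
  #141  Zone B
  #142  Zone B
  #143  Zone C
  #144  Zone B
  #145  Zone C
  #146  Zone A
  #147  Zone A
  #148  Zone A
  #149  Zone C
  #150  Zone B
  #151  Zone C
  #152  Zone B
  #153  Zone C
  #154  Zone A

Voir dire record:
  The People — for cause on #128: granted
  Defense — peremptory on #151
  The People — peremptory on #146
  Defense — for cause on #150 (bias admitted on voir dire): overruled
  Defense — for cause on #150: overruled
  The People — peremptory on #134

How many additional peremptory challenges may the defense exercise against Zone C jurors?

Defense peremptories so far: #151 — 1 of 9 used, 8 left overall.
Against Zone C: #151 — 1 used; per-zone cap 2 leaves 1.
Binding limit: min(8, 1) = 1.

1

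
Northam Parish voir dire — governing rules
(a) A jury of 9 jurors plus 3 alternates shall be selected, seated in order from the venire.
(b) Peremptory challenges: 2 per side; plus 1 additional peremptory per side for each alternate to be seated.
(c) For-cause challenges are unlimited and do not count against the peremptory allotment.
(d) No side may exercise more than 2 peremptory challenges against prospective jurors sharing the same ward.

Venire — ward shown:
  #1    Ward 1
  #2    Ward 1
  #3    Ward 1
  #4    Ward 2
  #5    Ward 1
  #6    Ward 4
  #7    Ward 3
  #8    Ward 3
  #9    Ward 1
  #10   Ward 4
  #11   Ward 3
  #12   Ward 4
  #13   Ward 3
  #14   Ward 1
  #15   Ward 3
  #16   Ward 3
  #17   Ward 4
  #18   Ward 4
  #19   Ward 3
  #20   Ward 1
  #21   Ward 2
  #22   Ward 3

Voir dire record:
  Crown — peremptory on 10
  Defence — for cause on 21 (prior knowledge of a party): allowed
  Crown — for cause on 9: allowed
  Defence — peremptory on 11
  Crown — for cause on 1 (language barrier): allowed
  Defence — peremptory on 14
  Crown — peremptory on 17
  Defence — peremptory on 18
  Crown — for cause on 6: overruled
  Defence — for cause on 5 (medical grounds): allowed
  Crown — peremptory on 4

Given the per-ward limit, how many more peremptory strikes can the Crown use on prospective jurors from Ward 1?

Crown peremptories so far: #10, #17, #4 — 3 of 5 used, 2 left overall.
Against Ward 1: none yet — per-ward cap 2 leaves 2.
Binding limit: min(2, 2) = 2.

2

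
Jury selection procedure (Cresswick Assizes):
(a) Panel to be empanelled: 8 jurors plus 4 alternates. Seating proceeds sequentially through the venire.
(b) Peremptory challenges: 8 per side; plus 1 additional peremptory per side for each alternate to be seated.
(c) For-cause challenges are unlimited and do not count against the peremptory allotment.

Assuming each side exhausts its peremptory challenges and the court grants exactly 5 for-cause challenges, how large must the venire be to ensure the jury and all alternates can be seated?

Seats to fill: 8 + 4 alternates = 12.
Peremptories: 8 + 1×4 = 12 per side × 2 sides = 24.
For-cause removals: 5.
Minimum venire: 12 + 24 + 5 = 41.

41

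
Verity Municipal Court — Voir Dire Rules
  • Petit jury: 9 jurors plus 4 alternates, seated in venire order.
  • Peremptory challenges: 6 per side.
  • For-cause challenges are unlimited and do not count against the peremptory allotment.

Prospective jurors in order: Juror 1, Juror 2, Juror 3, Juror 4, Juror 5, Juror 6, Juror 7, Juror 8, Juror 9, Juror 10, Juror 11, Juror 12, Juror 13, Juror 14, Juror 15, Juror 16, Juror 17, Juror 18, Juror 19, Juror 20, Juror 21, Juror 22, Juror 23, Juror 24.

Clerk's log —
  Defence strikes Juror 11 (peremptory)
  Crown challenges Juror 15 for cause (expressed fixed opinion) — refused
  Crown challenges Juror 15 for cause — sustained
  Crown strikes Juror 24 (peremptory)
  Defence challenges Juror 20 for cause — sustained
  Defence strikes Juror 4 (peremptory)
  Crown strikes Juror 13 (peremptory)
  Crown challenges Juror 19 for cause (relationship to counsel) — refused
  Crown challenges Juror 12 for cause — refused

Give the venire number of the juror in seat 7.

8

Removed: #4, #11, #13, #15, #20, #24. (#12, #19 stay — for-cause denied.)
Seating in order: seats 1–9 → #1, #2, #3, #5, #6, #7, #8, #9, #10; alternates → #12, #14, #16, #17.
So seat 7 is #8.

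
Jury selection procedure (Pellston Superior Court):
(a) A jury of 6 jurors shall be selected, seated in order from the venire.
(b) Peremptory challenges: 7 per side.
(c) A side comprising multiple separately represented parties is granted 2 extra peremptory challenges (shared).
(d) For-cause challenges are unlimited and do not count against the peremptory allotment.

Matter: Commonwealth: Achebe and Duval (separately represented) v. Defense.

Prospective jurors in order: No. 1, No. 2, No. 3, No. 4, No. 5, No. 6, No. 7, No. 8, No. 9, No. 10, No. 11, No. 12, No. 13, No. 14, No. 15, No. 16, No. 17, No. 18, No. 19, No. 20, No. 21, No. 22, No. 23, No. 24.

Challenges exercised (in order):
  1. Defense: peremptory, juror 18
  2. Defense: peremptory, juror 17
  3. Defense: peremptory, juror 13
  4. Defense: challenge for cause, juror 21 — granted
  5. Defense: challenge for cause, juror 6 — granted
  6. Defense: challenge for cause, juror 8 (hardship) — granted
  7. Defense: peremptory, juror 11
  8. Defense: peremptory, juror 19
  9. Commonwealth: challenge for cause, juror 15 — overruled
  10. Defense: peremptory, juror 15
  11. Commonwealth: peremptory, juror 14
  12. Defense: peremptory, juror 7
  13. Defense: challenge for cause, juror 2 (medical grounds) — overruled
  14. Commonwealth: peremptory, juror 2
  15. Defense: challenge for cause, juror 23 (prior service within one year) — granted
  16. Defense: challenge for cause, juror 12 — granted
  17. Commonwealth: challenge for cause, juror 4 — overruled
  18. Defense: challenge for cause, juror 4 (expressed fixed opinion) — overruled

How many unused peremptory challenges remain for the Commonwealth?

Commonwealth allotment: 7 base + 2 multi-party = 9.
Commonwealth peremptories used: #14, #2 — 2 (for-cause on #15, #4 don't count).
Remaining: 9 − 2 = 7.

7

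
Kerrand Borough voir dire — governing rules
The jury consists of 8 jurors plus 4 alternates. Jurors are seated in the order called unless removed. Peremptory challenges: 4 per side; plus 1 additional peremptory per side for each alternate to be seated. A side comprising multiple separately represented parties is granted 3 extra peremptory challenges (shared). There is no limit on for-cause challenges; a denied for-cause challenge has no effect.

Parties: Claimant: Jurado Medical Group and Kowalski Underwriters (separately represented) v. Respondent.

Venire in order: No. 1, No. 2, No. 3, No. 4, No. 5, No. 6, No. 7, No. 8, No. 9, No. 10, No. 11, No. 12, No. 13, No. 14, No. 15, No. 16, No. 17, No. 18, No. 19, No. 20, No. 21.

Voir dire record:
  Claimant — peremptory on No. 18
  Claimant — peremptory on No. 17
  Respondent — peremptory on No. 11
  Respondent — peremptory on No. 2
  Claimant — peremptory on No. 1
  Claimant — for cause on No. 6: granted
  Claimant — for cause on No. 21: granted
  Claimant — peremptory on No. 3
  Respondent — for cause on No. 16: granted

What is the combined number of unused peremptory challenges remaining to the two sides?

13

Claimant allotment: 4 base + 1 × 4 alternates + 3 multi-party = 11. Respondent allotment: 4 base + 1 × 4 alternates = 8.
Claimant peremptories used: #18, #17, #1, #3 — 4 (for-cause on #6, #21 don't count).
Respondent peremptories used: #11, #2 — 2 (the for-cause on #16 doesn't count).
Remaining: (11 − 4) + (8 − 2) = 13.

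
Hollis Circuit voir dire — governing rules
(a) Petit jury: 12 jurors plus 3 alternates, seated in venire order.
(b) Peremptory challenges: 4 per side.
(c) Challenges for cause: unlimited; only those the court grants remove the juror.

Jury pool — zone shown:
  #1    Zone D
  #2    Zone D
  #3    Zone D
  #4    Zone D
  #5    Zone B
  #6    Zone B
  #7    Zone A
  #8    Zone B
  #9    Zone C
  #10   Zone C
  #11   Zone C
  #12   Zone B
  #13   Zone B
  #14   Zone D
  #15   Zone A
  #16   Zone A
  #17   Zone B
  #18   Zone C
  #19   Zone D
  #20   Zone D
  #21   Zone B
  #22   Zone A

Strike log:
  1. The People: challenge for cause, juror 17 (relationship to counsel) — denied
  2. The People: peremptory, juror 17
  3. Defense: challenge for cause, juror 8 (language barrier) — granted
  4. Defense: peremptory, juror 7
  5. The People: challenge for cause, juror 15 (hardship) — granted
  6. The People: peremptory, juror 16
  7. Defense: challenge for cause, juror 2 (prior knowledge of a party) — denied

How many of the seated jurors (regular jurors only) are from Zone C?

3

Removed: #7, #8, #15, #16, #17.
Seated jurors 1–12: #1, #2, #3, #4, #5, #6, #9, #10, #11, #12, #13, #14 (alternates #18, #19, #20 not counted).
Of those, in Zone C: #9, #10, #11 → 3.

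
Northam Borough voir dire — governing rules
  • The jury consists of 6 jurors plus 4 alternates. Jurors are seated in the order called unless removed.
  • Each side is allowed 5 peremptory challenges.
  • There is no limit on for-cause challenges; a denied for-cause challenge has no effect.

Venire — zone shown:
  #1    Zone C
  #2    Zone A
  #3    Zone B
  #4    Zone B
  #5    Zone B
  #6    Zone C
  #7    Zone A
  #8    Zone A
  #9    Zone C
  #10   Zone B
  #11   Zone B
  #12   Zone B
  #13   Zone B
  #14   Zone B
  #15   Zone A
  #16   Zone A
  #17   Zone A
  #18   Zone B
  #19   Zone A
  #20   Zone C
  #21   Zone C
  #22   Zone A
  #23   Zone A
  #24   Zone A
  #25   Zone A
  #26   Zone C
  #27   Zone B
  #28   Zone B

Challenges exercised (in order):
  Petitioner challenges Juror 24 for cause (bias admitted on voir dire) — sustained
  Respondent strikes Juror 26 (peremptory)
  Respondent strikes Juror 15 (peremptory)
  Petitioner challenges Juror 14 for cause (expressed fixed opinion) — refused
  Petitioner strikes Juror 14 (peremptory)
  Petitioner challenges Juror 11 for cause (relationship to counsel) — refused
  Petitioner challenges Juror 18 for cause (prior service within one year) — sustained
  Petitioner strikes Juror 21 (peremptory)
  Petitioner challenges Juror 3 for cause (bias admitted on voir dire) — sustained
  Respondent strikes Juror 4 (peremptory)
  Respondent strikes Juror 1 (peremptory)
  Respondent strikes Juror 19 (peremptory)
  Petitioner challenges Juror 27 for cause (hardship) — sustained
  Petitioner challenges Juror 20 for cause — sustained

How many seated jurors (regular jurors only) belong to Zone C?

Removed: #1, #3, #4, #14, #15, #18, #19, #20, #21, #24, #26, #27.
Seated jurors 1–6: #2, #5, #6, #7, #8, #9 (alternates #10, #11, #12, #13 not counted).
Of those, in Zone C: #6, #9 → 2.

2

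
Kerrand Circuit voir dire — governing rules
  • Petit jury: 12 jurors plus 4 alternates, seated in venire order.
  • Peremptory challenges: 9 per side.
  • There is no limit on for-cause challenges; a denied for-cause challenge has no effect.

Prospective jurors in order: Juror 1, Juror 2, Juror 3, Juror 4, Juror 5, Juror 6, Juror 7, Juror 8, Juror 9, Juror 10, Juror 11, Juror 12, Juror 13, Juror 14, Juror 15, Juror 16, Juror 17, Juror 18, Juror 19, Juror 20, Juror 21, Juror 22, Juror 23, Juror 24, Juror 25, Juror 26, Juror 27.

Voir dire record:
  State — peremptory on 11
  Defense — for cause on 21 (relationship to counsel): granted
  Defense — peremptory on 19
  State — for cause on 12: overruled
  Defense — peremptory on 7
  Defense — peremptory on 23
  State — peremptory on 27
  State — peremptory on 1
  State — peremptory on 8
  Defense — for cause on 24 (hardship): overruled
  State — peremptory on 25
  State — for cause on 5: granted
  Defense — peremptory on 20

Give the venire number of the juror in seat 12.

17

Removed: #1, #5, #7, #8, #11, #19, #20, #21, #23, #25, #27. (#12, #24 stay — for-cause denied.)
Filling seats in venire order through position 12: #2, #3, #4, #6, #9, #10, #12, #13, #14, #15, #16, #17.
So seat 12 is #17.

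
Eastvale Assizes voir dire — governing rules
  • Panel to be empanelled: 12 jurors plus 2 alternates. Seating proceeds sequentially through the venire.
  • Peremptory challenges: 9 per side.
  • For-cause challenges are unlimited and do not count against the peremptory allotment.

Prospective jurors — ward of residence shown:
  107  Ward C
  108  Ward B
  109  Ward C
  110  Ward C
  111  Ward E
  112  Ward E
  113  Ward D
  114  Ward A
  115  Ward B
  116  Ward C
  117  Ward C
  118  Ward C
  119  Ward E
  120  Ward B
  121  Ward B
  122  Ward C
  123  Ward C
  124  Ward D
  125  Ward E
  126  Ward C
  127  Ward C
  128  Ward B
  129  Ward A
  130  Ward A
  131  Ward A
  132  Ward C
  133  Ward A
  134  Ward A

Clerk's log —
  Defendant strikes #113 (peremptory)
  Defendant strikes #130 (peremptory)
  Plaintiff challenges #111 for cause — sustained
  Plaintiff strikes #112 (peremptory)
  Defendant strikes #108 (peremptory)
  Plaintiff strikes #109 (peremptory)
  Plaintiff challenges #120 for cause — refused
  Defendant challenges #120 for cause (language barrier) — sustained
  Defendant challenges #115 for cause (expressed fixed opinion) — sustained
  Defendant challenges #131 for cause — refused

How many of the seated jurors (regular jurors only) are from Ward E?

2

Removed: #108, #109, #111, #112, #113, #115, #120, #130.
Seated jurors 1–12: #107, #110, #114, #116, #117, #118, #119, #121, #122, #123, #124, #125 (alternates #126, #127 not counted).
Of those, in Ward E: #119, #125 → 2.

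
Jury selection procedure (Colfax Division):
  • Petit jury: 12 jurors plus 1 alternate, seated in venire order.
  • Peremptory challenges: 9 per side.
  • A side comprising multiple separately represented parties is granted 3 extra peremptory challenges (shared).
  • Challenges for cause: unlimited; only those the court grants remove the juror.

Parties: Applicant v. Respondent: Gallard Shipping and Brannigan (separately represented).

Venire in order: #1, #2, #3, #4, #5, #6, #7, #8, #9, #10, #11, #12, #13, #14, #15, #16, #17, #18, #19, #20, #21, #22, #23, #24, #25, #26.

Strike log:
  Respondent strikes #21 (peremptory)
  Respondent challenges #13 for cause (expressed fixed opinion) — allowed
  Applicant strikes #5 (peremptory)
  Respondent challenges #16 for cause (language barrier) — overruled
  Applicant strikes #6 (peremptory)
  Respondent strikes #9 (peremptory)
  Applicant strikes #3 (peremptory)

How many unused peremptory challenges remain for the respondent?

Respondent allotment: 9 base + 3 multi-party = 12.
Respondent peremptories used: #21, #9 — 2 (for-cause on #13, #16 don't count).
Remaining: 12 − 2 = 10.

10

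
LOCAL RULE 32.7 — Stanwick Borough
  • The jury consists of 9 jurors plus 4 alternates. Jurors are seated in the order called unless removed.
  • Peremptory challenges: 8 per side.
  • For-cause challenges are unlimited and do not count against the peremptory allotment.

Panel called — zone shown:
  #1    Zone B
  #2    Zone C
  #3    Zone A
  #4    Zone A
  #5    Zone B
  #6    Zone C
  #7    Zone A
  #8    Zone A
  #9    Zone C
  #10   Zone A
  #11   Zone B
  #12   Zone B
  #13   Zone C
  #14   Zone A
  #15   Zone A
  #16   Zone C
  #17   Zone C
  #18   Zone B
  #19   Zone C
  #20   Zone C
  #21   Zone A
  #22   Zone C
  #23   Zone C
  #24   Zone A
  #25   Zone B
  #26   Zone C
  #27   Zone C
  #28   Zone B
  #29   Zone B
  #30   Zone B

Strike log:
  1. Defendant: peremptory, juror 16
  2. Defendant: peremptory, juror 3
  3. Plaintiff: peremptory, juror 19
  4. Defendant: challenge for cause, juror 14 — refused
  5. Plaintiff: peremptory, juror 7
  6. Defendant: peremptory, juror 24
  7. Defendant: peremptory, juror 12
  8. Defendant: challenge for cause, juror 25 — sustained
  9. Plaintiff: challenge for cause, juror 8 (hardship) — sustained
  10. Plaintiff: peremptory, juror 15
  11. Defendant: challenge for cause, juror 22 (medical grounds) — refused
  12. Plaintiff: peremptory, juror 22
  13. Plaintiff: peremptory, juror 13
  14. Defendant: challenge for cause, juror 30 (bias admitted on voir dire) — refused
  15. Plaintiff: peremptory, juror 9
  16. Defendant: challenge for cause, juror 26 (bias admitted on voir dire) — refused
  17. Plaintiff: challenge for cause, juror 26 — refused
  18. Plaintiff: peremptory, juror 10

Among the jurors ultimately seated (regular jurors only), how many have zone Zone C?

3

Removed: #3, #7, #8, #9, #10, #12, #13, #15, #16, #19, #22, #24, #25.
Seated jurors 1–9: #1, #2, #4, #5, #6, #11, #14, #17, #18 (alternates #20, #21, #23, #26 not counted).
Of those, in Zone C: #2, #6, #17 → 3.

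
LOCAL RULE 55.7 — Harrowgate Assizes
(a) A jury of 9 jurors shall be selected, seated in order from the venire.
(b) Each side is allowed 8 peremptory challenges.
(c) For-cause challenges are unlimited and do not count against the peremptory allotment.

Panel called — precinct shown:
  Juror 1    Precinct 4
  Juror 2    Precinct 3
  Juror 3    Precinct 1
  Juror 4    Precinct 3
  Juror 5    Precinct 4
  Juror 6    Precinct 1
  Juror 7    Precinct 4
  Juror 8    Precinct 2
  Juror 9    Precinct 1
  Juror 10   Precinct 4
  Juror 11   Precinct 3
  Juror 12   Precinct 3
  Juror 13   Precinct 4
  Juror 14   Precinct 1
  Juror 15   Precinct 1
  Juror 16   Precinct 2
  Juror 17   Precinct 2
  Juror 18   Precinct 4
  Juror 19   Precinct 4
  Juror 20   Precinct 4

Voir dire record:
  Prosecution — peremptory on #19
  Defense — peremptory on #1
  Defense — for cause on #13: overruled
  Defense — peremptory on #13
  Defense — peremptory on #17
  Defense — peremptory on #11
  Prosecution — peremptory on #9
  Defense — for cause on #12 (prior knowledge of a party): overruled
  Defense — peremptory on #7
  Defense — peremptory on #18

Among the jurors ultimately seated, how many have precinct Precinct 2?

1

Removed: #1, #7, #9, #11, #13, #17, #18, #19.
Seated jurors 1–9: #2, #3, #4, #5, #6, #8, #10, #12, #14.
Of those, in Precinct 2: #8 → 1.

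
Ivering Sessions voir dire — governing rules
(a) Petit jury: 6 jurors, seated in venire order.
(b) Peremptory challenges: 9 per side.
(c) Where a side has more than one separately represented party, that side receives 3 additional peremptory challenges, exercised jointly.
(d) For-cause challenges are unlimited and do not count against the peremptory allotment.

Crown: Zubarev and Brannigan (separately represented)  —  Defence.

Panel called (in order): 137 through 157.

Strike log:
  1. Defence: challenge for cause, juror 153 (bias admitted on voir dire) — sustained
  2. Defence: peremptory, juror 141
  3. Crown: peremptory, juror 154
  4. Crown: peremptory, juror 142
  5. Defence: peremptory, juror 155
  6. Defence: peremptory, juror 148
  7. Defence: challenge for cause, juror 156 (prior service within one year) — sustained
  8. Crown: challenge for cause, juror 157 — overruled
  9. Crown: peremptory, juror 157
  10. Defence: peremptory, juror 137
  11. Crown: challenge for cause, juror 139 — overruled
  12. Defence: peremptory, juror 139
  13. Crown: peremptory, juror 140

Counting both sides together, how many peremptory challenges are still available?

12

Crown allotment: 9 base + 3 multi-party = 12. Defence allotment: 9.
Crown peremptories used: #154, #142, #157, #140 — 4 (for-cause on #157, #139 don't count).
Defence peremptories used: #141, #155, #148, #137, #139 — 5 (for-cause on #153, #156 don't count).
Remaining: (12 − 4) + (9 − 5) = 12.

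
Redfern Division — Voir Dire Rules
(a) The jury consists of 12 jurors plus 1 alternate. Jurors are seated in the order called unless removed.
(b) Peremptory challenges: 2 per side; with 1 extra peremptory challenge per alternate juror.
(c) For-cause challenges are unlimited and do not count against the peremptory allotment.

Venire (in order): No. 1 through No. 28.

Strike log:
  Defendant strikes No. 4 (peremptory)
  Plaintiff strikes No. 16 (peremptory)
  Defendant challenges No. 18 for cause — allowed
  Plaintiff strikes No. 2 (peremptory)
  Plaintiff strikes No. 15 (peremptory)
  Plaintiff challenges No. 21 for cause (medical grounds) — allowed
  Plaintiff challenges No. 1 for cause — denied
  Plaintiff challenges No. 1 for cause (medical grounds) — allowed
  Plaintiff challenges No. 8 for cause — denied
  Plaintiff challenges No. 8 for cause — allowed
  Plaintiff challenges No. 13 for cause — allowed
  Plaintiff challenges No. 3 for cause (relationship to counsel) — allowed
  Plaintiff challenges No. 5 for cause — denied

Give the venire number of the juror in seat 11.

Removed: #1, #2, #3, #4, #8, #13, #15, #16, #18, #21. (#5 stays — for-cause denied.)
Filling seats in venire order through position 11: #5, #6, #7, #9, #10, #11, #12, #14, #17, #19, #20.
So seat 11 is #20.

20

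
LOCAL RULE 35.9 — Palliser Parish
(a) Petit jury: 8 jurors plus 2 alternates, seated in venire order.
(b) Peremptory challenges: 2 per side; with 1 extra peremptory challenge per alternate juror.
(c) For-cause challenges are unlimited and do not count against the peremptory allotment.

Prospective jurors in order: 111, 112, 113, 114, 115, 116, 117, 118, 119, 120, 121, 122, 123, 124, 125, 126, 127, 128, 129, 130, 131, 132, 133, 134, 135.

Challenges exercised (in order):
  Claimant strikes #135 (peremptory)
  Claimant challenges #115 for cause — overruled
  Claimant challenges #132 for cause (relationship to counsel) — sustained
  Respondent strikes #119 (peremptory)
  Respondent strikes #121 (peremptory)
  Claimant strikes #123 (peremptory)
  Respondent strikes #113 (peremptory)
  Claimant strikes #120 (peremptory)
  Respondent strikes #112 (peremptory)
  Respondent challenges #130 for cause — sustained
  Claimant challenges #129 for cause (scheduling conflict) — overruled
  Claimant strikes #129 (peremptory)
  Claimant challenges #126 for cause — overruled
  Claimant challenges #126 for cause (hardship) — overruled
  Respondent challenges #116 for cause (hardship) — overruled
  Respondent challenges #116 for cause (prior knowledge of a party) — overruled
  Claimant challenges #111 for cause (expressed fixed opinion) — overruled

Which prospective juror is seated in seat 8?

Removed: #112, #113, #119, #120, #121, #123, #129, #130, #132, #135. (#111, #115, #116, #126 stay — for-cause denied.)
Seating in order: seats 1–8 → #111, #114, #115, #116, #117, #118, #122, #124; alternates → #125, #126.
So seat 8 is #124.

124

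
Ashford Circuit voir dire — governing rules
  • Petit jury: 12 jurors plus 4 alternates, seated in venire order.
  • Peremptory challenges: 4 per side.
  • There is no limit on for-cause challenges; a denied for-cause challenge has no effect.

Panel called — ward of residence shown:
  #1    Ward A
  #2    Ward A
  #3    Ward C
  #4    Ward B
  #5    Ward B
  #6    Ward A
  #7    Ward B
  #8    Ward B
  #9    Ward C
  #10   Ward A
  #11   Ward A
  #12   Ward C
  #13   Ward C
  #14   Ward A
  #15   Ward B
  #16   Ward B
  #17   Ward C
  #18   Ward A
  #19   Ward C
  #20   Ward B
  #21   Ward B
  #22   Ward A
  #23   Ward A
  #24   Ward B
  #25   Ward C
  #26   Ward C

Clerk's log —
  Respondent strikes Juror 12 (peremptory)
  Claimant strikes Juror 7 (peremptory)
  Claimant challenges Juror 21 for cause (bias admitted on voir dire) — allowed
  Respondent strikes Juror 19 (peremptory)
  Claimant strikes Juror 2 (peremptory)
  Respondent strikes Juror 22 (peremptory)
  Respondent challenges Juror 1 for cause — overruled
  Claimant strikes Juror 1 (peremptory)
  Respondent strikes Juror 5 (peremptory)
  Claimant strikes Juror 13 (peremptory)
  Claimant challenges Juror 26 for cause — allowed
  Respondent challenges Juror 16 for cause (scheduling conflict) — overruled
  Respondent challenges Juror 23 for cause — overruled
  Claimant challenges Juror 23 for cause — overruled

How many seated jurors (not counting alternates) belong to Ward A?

5

Removed: #1, #2, #5, #7, #12, #13, #19, #21, #22, #26.
Seated jurors 1–12: #3, #4, #6, #8, #9, #10, #11, #14, #15, #16, #17, #18 (alternates #20, #23, #24, #25 not counted).
Of those, in Ward A: #6, #10, #11, #14, #18 → 5.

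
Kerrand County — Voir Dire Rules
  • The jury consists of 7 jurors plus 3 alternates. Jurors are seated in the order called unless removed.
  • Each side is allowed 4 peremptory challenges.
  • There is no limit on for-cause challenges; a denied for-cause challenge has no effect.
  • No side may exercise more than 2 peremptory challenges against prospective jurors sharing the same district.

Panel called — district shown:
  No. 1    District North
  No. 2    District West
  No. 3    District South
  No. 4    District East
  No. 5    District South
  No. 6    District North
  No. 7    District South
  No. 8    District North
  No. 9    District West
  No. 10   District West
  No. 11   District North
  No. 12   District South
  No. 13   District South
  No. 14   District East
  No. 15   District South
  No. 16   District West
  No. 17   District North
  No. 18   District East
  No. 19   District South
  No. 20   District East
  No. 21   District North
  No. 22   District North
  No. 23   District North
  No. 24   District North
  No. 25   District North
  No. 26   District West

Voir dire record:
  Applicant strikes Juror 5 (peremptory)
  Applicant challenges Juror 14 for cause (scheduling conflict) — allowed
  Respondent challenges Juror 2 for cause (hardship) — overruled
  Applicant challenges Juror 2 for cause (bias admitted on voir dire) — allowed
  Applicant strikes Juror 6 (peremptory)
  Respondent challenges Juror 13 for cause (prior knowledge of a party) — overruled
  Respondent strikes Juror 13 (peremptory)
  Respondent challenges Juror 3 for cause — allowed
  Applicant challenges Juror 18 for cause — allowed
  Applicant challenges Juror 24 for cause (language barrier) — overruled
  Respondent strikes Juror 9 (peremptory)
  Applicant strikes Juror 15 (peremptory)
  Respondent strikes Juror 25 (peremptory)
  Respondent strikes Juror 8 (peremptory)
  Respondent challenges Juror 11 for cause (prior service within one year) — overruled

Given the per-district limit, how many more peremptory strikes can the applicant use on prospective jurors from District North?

Applicant peremptories so far: #5, #6, #15 — 3 of 4 used, 1 left overall.
Against District North: #6 — 1 used; per-district cap 2 leaves 1.
Binding limit: min(1, 1) = 1.

1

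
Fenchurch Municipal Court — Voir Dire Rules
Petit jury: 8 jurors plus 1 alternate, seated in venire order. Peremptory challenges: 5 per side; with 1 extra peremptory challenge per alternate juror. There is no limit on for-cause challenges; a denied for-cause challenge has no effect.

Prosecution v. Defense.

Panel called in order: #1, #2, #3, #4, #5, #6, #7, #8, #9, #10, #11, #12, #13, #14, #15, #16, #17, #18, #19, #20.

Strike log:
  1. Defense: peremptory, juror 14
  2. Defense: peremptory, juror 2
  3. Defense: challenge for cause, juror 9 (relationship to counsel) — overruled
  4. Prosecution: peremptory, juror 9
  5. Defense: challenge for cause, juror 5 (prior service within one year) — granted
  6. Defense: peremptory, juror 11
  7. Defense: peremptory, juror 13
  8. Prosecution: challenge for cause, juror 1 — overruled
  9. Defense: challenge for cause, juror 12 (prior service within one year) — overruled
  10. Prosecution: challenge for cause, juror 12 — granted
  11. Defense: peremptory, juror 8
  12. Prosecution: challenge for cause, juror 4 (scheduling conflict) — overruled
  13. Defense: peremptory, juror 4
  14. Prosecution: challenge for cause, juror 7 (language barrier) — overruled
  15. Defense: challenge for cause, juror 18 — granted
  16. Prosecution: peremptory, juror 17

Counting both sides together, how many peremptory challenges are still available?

Prosecution allotment: 5 base + 1 × 1 alternate = 6. Defense allotment: 5 base + 1 × 1 alternate = 6.
Prosecution peremptories used: #9, #17 — 2 (for-cause on #1, #12, #4, #7 don't count).
Defense peremptories used: #14, #2, #11, #13, #8, #4 — 6 (for-cause on #9, #5, #12, #18 don't count).
Remaining: (6 − 2) + (6 − 6) = 4.

4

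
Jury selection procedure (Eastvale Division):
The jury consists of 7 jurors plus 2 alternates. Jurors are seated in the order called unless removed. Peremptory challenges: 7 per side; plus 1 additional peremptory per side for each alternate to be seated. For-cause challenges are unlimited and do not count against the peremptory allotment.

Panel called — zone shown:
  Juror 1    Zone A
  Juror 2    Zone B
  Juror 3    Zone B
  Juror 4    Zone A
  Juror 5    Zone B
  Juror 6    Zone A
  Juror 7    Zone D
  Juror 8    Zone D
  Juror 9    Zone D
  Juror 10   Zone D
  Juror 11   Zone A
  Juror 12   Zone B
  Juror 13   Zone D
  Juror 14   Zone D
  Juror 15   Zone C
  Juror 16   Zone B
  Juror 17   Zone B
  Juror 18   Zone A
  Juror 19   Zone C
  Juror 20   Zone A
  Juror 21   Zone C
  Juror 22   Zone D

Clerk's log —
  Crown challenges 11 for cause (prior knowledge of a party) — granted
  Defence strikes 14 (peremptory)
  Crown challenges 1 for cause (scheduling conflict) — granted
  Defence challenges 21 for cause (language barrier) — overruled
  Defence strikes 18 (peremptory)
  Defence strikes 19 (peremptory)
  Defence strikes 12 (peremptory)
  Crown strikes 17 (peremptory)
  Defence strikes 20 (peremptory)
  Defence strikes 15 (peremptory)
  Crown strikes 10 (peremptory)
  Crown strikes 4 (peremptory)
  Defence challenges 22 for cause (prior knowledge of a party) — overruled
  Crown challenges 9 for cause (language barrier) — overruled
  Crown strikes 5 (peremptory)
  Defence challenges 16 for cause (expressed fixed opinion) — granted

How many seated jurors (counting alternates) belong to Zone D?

Removed: #1, #4, #5, #10, #11, #12, #14, #15, #16, #17, #18, #19, #20.
Seated (9 incl. alternates): #2, #3, #6, #7, #8, #9, #13, #21, #22.
Of those, in Zone D: #7, #8, #9, #13, #22 → 5.

5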